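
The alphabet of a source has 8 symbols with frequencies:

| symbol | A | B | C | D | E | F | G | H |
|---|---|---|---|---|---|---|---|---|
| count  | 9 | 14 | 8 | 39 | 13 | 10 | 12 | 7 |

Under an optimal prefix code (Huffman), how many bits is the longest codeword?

Merge the two lowest-weight nodes at each step:
merge H(7) and C(8): 15
merge A(9) and F(10): 19
merge G(12) and E(13): 25
merge B(14) and 15: 29
merge 19 and 25: 44
merge 29 and D(39): 68
merge 44 and 68: 112
Maximum depth reached is 4.

4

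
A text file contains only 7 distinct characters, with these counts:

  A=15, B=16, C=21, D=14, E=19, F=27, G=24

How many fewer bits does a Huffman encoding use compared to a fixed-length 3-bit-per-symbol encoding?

Fixed-length: 3 bits × 136 symbols = 408 bits.
Huffman merges:
merge D(14) and A(15): 29
merge B(16) and E(19): 35
merge C(21) and G(24): 45
merge F(27) and 29: 56
merge 35 and 45: 80
merge 56 and 80: 136
Huffman total = 29 + 35 + 45 + 56 + 80 + 136 = 381 bits.
Saving = 408 − 381 = 27 bits.

27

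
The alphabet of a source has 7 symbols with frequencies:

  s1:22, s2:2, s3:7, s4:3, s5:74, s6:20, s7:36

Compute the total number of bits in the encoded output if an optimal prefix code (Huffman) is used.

Merge the two smallest weights repeatedly:
merge s2(2) and s4(3): 5
merge 5 and s3(7): 12
merge 12 and s6(20): 32
merge s1(22) and 32: 54
merge s7(36) and 54: 90
merge s5(74) and 90: 164
Each symbol's bit-cost is frequency × depth; summing gives 357 bits (equivalently 5 + 12 + 32 + 54 + 90 + 164).

357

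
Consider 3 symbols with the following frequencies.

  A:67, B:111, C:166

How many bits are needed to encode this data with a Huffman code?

Merge the two smallest weights repeatedly:
A(67) + B(111) → 178
C(166) + 178 → 344
Total encoded bits = sum of merged weights = 178 + 344 = 522.

522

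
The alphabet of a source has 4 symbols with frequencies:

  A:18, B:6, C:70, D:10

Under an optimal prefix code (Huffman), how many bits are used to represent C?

1

Repeatedly merge the two smallest:
merge B(6) and D(10): 16
merge 16 and A(18): 34
merge 34 and C(70): 104
C is merged only at the final step, so code length = 1.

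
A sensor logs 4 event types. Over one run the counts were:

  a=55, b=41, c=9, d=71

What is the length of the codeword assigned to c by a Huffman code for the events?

3

Build the tree from the bottom:
combine c(9), b(41) → 50
combine 50, a(55) → 105
combine d(71), 105 → 176
c sits 3 levels below the root, so its codeword is 3 bits.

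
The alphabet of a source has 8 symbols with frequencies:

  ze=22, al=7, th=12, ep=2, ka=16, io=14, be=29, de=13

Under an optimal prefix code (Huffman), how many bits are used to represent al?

5

Huffman merges, smallest pair first:
combine ep(2), al(7) → 9
combine 9, th(12) → 21
combine de(13), io(14) → 27
combine ka(16), 21 → 37
combine ze(22), 27 → 49
combine be(29), 37 → 66
combine 49, 66 → 115
The subtree containing al is merged 5 times, so code length = 5.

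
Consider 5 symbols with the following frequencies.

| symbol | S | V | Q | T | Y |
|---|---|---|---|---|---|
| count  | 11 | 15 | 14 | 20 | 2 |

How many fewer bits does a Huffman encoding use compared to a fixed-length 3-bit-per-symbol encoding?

49

Fixed-length: 3 bits × 62 symbols = 186 bits.
Huffman merges:
Y(2) + S(11) → 13
13 + Q(14) → 27
V(15) + T(20) → 35
27 + 35 → 62
Huffman total = 13 + 27 + 35 + 62 = 137 bits.
Saving = 186 − 137 = 49 bits.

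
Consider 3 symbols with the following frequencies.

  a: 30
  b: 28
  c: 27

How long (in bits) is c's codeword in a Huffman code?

Build the tree from the bottom:
merge c(27) and b(28): 55
merge a(30) and 55: 85
c sits 2 levels below the root, so its codeword is 2 bits.

2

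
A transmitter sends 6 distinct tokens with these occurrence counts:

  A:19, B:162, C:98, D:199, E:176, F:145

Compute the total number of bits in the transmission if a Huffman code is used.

1977

Greedily combine the two least-frequent nodes:
combine A(19), C(98) → 117
combine 117, F(145) → 262
combine B(162), E(176) → 338
combine D(199), 262 → 461
combine 338, 461 → 799
The encoded length is the sum of every internal node's weight: 117 + 262 + 338 + 461 + 799 = 1977 bits.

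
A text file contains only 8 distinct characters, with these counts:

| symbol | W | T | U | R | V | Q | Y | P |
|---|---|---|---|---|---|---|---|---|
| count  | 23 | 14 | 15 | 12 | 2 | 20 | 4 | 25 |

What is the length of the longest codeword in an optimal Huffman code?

Merge the two lowest-weight nodes at each step:
combine V(2), Y(4) → 6
combine 6, R(12) → 18
combine T(14), U(15) → 29
combine 18, Q(20) → 38
combine W(23), P(25) → 48
combine 29, 38 → 67
combine 48, 67 → 115
The rarest symbols sit at the bottom; the longest codeword is 5 bits.

5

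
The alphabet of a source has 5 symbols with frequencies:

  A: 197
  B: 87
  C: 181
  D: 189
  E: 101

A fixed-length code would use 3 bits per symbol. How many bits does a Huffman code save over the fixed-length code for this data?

567

Fixed-length: 3 bits × 755 symbols = 2265 bits.
Huffman merges:
merge B(87) and E(101): 188
merge C(181) and 188: 369
merge D(189) and A(197): 386
merge 369 and 386: 755
Huffman total = 188 + 369 + 386 + 755 = 1698 bits.
Saving = 2265 − 1698 = 567 bits.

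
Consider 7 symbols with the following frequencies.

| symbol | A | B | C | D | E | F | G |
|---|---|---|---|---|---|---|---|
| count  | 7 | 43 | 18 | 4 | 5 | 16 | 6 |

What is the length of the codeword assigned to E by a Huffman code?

Build the tree from the bottom:
combine D(4), E(5) → 9
combine G(6), A(7) → 13
combine 9, 13 → 22
combine F(16), C(18) → 34
combine 22, 34 → 56
combine B(43), 56 → 99
E sits 4 levels below the root, so its codeword is 4 bits.

4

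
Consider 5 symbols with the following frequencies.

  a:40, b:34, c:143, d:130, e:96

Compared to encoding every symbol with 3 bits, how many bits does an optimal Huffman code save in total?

Fixed-length: 3 bits × 443 symbols = 1329 bits.
Huffman merges:
b(34) + a(40) → 74
74 + e(96) → 170
d(130) + c(143) → 273
170 + 273 → 443
Huffman total = 74 + 170 + 273 + 443 = 960 bits.
Saving = 1329 − 960 = 369 bits.

369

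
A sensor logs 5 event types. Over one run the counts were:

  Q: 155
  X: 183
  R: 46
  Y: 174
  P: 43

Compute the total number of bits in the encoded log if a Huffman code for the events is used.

1291

Merge the two smallest weights repeatedly:
merge P(43) and R(46): 89
merge 89 and Q(155): 244
merge Y(174) and X(183): 357
merge 244 and 357: 601
Total encoded bits = sum of merged weights = 89 + 244 + 357 + 601 = 1291.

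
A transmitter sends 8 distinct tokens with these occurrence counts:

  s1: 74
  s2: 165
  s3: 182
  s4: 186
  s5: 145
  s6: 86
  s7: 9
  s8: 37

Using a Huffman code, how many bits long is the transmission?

Greedily combine the two least-frequent nodes:
s7(9) + s8(37) → 46
46 + s1(74) → 120
s6(86) + 120 → 206
s5(145) + s2(165) → 310
s3(182) + s4(186) → 368
206 + 310 → 516
368 + 516 → 884
The encoded length is the sum of every internal node's weight: 46 + 120 + 206 + 310 + 368 + 516 + 884 = 2450 bits.

2450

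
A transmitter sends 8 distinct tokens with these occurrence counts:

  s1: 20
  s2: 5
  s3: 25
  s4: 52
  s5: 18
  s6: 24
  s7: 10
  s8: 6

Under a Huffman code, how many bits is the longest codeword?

Merge the two lowest-weight nodes at each step:
s2(5) + s8(6) → 11
s7(10) + 11 → 21
s5(18) + s1(20) → 38
21 + s6(24) → 45
s3(25) + 38 → 63
45 + s4(52) → 97
63 + 97 → 160
Maximum depth reached is 5.

5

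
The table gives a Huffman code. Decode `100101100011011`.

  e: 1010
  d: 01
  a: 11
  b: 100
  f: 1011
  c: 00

bfcdf

Read left to right; each codeword is recognised as soon as it completes (prefix code):
  100→b | 1011→f | 00→c | 01→d | 1011→f
Decoded message: bfcdf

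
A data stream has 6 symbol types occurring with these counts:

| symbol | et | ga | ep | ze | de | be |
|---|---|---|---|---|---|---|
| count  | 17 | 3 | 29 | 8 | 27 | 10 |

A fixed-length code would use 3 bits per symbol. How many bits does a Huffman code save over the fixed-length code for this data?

Fixed-length: 3 bits × 94 symbols = 282 bits.
Huffman merges:
merge ga(3) and ze(8): 11
merge be(10) and 11: 21
merge et(17) and 21: 38
merge de(27) and ep(29): 56
merge 38 and 56: 94
Huffman total = 11 + 21 + 38 + 56 + 94 = 220 bits.
Saving = 282 − 220 = 62 bits.

62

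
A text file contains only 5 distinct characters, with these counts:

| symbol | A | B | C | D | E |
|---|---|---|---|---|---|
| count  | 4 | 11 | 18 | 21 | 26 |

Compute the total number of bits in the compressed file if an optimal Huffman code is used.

175

Build the Huffman tree bottom-up:
combine A(4), B(11) → 15
combine 15, C(18) → 33
combine D(21), E(26) → 47
combine 33, 47 → 80
Each symbol's bit-cost is frequency × depth; summing gives 175 bits (equivalently 15 + 33 + 47 + 80).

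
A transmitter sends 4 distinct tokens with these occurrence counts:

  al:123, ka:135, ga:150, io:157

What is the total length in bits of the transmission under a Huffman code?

1130

Greedily combine the two least-frequent nodes:
merge al(123) and ka(135): 258
merge ga(150) and io(157): 307
merge 258 and 307: 565
Total encoded bits = sum of merged weights = 258 + 307 + 565 = 1130.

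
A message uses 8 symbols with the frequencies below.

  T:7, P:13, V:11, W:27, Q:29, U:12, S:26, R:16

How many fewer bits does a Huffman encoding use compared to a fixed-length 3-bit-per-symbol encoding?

Fixed-length: 3 bits × 141 symbols = 423 bits.
Huffman merges:
T(7) + V(11) → 18
U(12) + P(13) → 25
R(16) + 18 → 34
25 + S(26) → 51
W(27) + Q(29) → 56
34 + 51 → 85
56 + 85 → 141
Huffman total = 18 + 25 + 34 + 51 + 56 + 85 + 141 = 410 bits.
Saving = 423 − 410 = 13 bits.

13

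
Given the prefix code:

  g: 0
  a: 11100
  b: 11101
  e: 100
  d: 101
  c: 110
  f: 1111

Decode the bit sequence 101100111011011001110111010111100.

Read left to right; each codeword is recognised as soon as it completes (prefix code):
  101→d | 100→e | 11101→b | 101→d | 100→e | 11101→b | 110→c | 101→d | 11100→a
Decoded message: debdebcda

debdebcda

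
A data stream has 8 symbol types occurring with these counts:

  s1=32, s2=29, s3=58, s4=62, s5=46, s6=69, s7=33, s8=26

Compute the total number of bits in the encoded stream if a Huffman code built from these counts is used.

Greedily combine the two least-frequent nodes:
merge s8(26) and s2(29): 55
merge s1(32) and s7(33): 65
merge s5(46) and 55: 101
merge s3(58) and s4(62): 120
merge 65 and s6(69): 134
merge 101 and 120: 221
merge 134 and 221: 355
The encoded length is the sum of every internal node's weight: 55 + 65 + 101 + 120 + 134 + 221 + 355 = 1051 bits.

1051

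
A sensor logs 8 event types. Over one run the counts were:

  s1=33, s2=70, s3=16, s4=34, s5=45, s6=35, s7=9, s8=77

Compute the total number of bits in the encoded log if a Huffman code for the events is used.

893

Greedily combine the two least-frequent nodes:
merge s7(9) and s3(16): 25
merge 25 and s1(33): 58
merge s4(34) and s6(35): 69
merge s5(45) and 58: 103
merge 69 and s2(70): 139
merge s8(77) and 103: 180
merge 139 and 180: 319
Total encoded bits = sum of merged weights = 25 + 58 + 69 + 103 + 139 + 180 + 319 = 893.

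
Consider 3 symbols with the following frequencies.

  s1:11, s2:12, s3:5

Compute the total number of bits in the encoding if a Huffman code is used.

Merge the two smallest weights repeatedly:
combine s3(5), s1(11) → 16
combine s2(12), 16 → 28
The encoded length is the sum of every internal node's weight: 16 + 28 = 44 bits.

44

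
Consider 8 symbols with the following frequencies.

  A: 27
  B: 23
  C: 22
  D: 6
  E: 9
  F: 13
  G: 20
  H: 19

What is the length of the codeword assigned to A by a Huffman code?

Build the tree from the bottom:
combine D(6), E(9) → 15
combine F(13), 15 → 28
combine H(19), G(20) → 39
combine C(22), B(23) → 45
combine A(27), 28 → 55
combine 39, 45 → 84
combine 55, 84 → 139
A sits 2 levels below the root, so its codeword is 2 bits.

2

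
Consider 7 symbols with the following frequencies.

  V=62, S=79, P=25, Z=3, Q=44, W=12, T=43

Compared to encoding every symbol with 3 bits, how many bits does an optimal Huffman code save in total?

Fixed-length: 3 bits × 268 symbols = 804 bits.
Huffman merges:
Z(3) + W(12) → 15
15 + P(25) → 40
40 + T(43) → 83
Q(44) + V(62) → 106
S(79) + 83 → 162
106 + 162 → 268
Huffman total = 15 + 40 + 83 + 106 + 162 + 268 = 674 bits.
Saving = 804 − 674 = 130 bits.

130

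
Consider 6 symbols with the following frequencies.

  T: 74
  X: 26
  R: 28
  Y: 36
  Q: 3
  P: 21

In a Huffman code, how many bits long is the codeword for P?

Huffman merges, smallest pair first:
combine Q(3), P(21) → 24
combine 24, X(26) → 50
combine R(28), Y(36) → 64
combine 50, 64 → 114
combine T(74), 114 → 188
P sits 4 levels below the root, so its codeword is 4 bits.

4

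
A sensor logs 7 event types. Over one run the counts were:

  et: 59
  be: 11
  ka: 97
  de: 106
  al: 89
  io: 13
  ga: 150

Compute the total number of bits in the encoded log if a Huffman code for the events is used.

Merge the two smallest weights repeatedly:
be(11) + io(13) → 24
24 + et(59) → 83
83 + al(89) → 172
ka(97) + de(106) → 203
ga(150) + 172 → 322
203 + 322 → 525
The encoded length is the sum of every internal node's weight: 24 + 83 + 172 + 203 + 322 + 525 = 1329 bits.

1329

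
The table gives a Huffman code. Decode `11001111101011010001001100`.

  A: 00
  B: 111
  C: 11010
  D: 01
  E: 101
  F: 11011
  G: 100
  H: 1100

HBCCAGH

Read left to right; each codeword is recognised as soon as it completes (prefix code):
  1100→H | 111→B | 11010→C | 11010→C | 00→A | 100→G | 1100→H
Decoded message: HBCCAGH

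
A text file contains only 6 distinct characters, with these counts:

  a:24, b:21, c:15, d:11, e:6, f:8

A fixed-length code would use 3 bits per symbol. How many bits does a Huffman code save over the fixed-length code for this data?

46

Fixed-length: 3 bits × 85 symbols = 255 bits.
Huffman merges:
combine e(6), f(8) → 14
combine d(11), 14 → 25
combine c(15), b(21) → 36
combine a(24), 25 → 49
combine 36, 49 → 85
Huffman total = 14 + 25 + 36 + 49 + 85 = 209 bits.
Saving = 255 − 209 = 46 bits.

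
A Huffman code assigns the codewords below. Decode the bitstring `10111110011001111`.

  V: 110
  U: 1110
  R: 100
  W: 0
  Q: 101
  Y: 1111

QYWWVWY

Read left to right; each codeword is recognised as soon as it completes (prefix code):
  101→Q | 1111→Y | 0→W | 0→W | 110→V | 0→W | 1111→Y
Decoded message: QYWWVWY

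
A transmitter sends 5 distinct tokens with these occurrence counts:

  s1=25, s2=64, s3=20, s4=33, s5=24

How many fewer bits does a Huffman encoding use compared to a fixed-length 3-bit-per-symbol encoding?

Fixed-length: 3 bits × 166 symbols = 498 bits.
Huffman merges:
combine s3(20), s5(24) → 44
combine s1(25), s4(33) → 58
combine 44, 58 → 102
combine s2(64), 102 → 166
Huffman total = 44 + 58 + 102 + 166 = 370 bits.
Saving = 498 − 370 = 128 bits.

128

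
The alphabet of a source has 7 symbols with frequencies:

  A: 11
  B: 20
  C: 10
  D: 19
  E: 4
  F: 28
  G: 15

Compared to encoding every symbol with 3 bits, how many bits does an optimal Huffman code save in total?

Fixed-length: 3 bits × 107 symbols = 321 bits.
Huffman merges:
merge E(4) and C(10): 14
merge A(11) and 14: 25
merge G(15) and D(19): 34
merge B(20) and 25: 45
merge F(28) and 34: 62
merge 45 and 62: 107
Huffman total = 14 + 25 + 34 + 45 + 62 + 107 = 287 bits.
Saving = 321 − 287 = 34 bits.

34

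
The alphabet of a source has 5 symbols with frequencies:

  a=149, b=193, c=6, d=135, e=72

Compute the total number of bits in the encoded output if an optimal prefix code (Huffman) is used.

Greedily combine the two least-frequent nodes:
merge c(6) and e(72): 78
merge 78 and d(135): 213
merge a(149) and b(193): 342
merge 213 and 342: 555
Each symbol's bit-cost is frequency × depth; summing gives 1188 bits (equivalently 78 + 213 + 342 + 555).

1188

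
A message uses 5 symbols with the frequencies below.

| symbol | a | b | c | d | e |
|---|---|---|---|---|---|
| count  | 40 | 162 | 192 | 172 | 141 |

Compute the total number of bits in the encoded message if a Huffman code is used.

Merge the two smallest weights repeatedly:
combine a(40), e(141) → 181
combine b(162), d(172) → 334
combine 181, c(192) → 373
combine 334, 373 → 707
Each symbol's bit-cost is frequency × depth; summing gives 1595 bits (equivalently 181 + 334 + 373 + 707).

1595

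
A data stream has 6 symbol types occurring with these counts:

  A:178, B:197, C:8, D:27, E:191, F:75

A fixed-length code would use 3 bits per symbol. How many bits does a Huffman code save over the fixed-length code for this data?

531

Fixed-length: 3 bits × 676 symbols = 2028 bits.
Huffman merges:
combine C(8), D(27) → 35
combine 35, F(75) → 110
combine 110, A(178) → 288
combine E(191), B(197) → 388
combine 288, 388 → 676
Huffman total = 35 + 110 + 288 + 388 + 676 = 1497 bits.
Saving = 2028 − 1497 = 531 bits.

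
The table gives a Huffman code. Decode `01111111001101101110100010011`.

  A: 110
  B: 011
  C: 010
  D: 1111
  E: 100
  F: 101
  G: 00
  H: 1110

BDEAAHECB

Read left to right; each codeword is recognised as soon as it completes (prefix code):
  011→B | 1111→D | 100→E | 110→A | 110→A | 1110→H | 100→E | 010→C | 011→B
Decoded message: BDEAAHECB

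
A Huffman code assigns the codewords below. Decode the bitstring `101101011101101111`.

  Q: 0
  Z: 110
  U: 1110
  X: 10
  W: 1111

Read left to right; each codeword is recognised as soon as it completes (prefix code):
  10→X | 110→Z | 10→X | 1110→U | 110→Z | 1111→W
Decoded message: XZXUZW

XZXUZW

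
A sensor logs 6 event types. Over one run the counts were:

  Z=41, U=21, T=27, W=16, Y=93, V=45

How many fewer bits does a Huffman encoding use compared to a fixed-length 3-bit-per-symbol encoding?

Fixed-length: 3 bits × 243 symbols = 729 bits.
Huffman merges:
W(16) + U(21) → 37
T(27) + 37 → 64
Z(41) + V(45) → 86
64 + 86 → 150
Y(93) + 150 → 243
Huffman total = 37 + 64 + 86 + 150 + 243 = 580 bits.
Saving = 729 − 580 = 149 bits.

149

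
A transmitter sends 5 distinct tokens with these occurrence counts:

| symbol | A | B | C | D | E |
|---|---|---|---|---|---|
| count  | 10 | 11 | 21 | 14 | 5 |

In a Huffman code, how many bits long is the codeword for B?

2

Build the tree from the bottom:
merge E(5) and A(10): 15
merge B(11) and D(14): 25
merge 15 and C(21): 36
merge 25 and 36: 61
B's leaf is at depth 2, giving a 2-bit codeword.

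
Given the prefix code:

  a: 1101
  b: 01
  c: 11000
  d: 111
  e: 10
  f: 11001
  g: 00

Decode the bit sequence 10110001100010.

Read left to right; each codeword is recognised as soon as it completes (prefix code):
  10→e | 11000→c | 11000→c | 10→e
Decoded message: ecce

ecce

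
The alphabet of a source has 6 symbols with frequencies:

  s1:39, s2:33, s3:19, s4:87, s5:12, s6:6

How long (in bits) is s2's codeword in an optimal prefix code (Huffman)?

Repeatedly merge the two smallest:
combine s6(6), s5(12) → 18
combine 18, s3(19) → 37
combine s2(33), 37 → 70
combine s1(39), 70 → 109
combine s4(87), 109 → 196
The subtree containing s2 is merged 3 times, so code length = 3.

3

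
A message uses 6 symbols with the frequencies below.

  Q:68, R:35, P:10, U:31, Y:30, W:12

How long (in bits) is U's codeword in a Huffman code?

Repeatedly merge the two smallest:
merge P(10) and W(12): 22
merge 22 and Y(30): 52
merge U(31) and R(35): 66
merge 52 and 66: 118
merge Q(68) and 118: 186
U's leaf is at depth 3, giving a 3-bit codeword.

3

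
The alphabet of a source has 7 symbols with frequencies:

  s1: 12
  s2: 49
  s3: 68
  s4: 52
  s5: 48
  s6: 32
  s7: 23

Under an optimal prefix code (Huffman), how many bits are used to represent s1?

4

Huffman merges, smallest pair first:
merge s1(12) and s7(23): 35
merge s6(32) and 35: 67
merge s5(48) and s2(49): 97
merge s4(52) and 67: 119
merge s3(68) and 97: 165
merge 119 and 165: 284
The subtree containing s1 is merged 4 times, so code length = 4.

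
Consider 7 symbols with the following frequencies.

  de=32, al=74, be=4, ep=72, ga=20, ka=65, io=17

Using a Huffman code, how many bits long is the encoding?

703

Build the Huffman tree bottom-up:
be(4) + io(17) → 21
ga(20) + 21 → 41
de(32) + 41 → 73
ka(65) + ep(72) → 137
73 + al(74) → 147
137 + 147 → 284
Total encoded bits = sum of merged weights = 21 + 41 + 73 + 137 + 147 + 284 = 703.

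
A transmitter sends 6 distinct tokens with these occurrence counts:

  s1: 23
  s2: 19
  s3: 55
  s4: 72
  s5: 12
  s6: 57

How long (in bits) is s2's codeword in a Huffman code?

4

Repeatedly merge the two smallest:
combine s5(12), s2(19) → 31
combine s1(23), 31 → 54
combine 54, s3(55) → 109
combine s6(57), s4(72) → 129
combine 109, 129 → 238
s2's leaf is at depth 4, giving a 4-bit codeword.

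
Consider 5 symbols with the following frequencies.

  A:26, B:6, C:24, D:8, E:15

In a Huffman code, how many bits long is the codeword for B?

3

Repeatedly merge the two smallest:
B(6) + D(8) → 14
14 + E(15) → 29
C(24) + A(26) → 50
29 + 50 → 79
B's leaf is at depth 3, giving a 3-bit codeword.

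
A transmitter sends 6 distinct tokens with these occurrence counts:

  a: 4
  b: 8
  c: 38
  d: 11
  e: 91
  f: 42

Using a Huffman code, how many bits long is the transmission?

393

Build the Huffman tree bottom-up:
merge a(4) and b(8): 12
merge d(11) and 12: 23
merge 23 and c(38): 61
merge f(42) and 61: 103
merge e(91) and 103: 194
The encoded length is the sum of every internal node's weight: 12 + 23 + 61 + 103 + 194 = 393 bits.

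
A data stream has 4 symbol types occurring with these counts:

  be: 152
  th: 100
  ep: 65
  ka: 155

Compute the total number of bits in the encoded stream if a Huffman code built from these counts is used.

944

Merge the two smallest weights repeatedly:
merge ep(65) and th(100): 165
merge be(152) and ka(155): 307
merge 165 and 307: 472
Each symbol's bit-cost is frequency × depth; summing gives 944 bits (equivalently 165 + 307 + 472).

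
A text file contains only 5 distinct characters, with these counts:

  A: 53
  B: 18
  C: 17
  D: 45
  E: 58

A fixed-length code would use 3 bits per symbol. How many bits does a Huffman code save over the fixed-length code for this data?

156

Fixed-length: 3 bits × 191 symbols = 573 bits.
Huffman merges:
C(17) + B(18) → 35
35 + D(45) → 80
A(53) + E(58) → 111
80 + 111 → 191
Huffman total = 35 + 80 + 111 + 191 = 417 bits.
Saving = 573 − 417 = 156 bits.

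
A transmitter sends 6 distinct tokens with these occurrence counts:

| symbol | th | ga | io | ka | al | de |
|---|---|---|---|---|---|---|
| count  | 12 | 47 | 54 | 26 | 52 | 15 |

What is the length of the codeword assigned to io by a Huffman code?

Repeatedly merge the two smallest:
combine th(12), de(15) → 27
combine ka(26), 27 → 53
combine ga(47), al(52) → 99
combine 53, io(54) → 107
combine 99, 107 → 206
io's leaf is at depth 2, giving a 2-bit codeword.

2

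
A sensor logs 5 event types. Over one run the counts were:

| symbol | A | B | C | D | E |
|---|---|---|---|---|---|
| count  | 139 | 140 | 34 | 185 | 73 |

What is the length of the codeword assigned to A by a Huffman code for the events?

2

Repeatedly merge the two smallest:
combine C(34), E(73) → 107
combine 107, A(139) → 246
combine B(140), D(185) → 325
combine 246, 325 → 571
A's leaf is at depth 2, giving a 2-bit codeword.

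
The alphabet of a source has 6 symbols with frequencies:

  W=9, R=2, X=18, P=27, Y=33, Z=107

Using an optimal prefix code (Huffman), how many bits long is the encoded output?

Build the Huffman tree bottom-up:
merge R(2) and W(9): 11
merge 11 and X(18): 29
merge P(27) and 29: 56
merge Y(33) and 56: 89
merge 89 and Z(107): 196
Each symbol's bit-cost is frequency × depth; summing gives 381 bits (equivalently 11 + 29 + 56 + 89 + 196).

381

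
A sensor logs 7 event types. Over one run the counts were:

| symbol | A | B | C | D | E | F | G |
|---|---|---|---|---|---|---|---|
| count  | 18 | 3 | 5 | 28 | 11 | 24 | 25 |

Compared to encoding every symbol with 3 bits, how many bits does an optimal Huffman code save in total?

Fixed-length: 3 bits × 114 symbols = 342 bits.
Huffman merges:
merge B(3) and C(5): 8
merge 8 and E(11): 19
merge A(18) and 19: 37
merge F(24) and G(25): 49
merge D(28) and 37: 65
merge 49 and 65: 114
Huffman total = 8 + 19 + 37 + 49 + 65 + 114 = 292 bits.
Saving = 342 − 292 = 50 bits.

50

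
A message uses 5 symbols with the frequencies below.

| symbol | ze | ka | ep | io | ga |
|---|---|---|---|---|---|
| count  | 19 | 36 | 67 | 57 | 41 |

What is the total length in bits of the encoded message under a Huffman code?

495

Merge the two smallest weights repeatedly:
merge ze(19) and ka(36): 55
merge ga(41) and 55: 96
merge io(57) and ep(67): 124
merge 96 and 124: 220
Each symbol's bit-cost is frequency × depth; summing gives 495 bits (equivalently 55 + 96 + 124 + 220).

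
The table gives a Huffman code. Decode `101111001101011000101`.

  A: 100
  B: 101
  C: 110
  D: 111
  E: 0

Read left to right; each codeword is recognised as soon as it completes (prefix code):
  101→B | 111→D | 0→E | 0→E | 110→C | 101→B | 100→A | 0→E | 101→B
Decoded message: BDEECBAEB

BDEECBAEB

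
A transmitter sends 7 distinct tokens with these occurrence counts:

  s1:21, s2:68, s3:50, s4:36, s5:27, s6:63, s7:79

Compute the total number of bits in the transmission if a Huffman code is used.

Greedily combine the two least-frequent nodes:
merge s1(21) and s5(27): 48
merge s4(36) and 48: 84
merge s3(50) and s6(63): 113
merge s2(68) and s7(79): 147
merge 84 and 113: 197
merge 147 and 197: 344
The encoded length is the sum of every internal node's weight: 48 + 84 + 113 + 147 + 197 + 344 = 933 bits.

933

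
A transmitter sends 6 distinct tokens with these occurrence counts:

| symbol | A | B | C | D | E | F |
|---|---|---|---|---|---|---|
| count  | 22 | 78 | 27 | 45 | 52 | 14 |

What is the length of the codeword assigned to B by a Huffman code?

Repeatedly merge the two smallest:
combine F(14), A(22) → 36
combine C(27), 36 → 63
combine D(45), E(52) → 97
combine 63, B(78) → 141
combine 97, 141 → 238
The subtree containing B is merged 2 times, so code length = 2.

2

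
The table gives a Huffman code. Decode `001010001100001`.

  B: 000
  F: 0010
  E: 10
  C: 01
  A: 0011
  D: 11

Read left to right; each codeword is recognised as soon as it completes (prefix code):
  0010→F | 10→E | 0011→A | 000→B | 01→C
Decoded message: FEABC

FEABC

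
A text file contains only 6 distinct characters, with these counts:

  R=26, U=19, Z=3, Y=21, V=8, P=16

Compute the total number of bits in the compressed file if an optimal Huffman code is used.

224

Merge the two smallest weights repeatedly:
Z(3) + V(8) → 11
11 + P(16) → 27
U(19) + Y(21) → 40
R(26) + 27 → 53
40 + 53 → 93
The encoded length is the sum of every internal node's weight: 11 + 27 + 40 + 53 + 93 = 224 bits.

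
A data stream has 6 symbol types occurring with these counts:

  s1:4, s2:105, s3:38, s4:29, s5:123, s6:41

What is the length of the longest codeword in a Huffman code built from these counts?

Merge the two lowest-weight nodes at each step:
combine s1(4), s4(29) → 33
combine 33, s3(38) → 71
combine s6(41), 71 → 112
combine s2(105), 112 → 217
combine s5(123), 217 → 340
The rarest symbols sit at the bottom; the longest codeword is 5 bits.

5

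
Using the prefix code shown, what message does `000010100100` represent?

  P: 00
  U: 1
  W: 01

PPUWPUP

Read left to right; each codeword is recognised as soon as it completes (prefix code):
  00→P | 00→P | 1→U | 01→W | 00→P | 1→U | 00→P
Decoded message: PPUWPUP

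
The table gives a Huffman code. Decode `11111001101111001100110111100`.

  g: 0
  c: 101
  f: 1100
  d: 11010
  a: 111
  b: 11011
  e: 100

Read left to right; each codeword is recognised as soon as it completes (prefix code):
  111→a | 1100→f | 11011→b | 1100→f | 1100→f | 11011→b | 1100→f
Decoded message: afbffbf

afbffbf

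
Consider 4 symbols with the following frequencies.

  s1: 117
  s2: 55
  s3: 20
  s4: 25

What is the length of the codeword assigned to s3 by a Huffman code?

Repeatedly merge the two smallest:
merge s3(20) and s4(25): 45
merge 45 and s2(55): 100
merge 100 and s1(117): 217
s3 sits 3 levels below the root, so its codeword is 3 bits.

3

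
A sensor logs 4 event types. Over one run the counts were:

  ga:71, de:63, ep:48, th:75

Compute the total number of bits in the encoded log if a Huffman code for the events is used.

514

Build the Huffman tree bottom-up:
combine ep(48), de(63) → 111
combine ga(71), th(75) → 146
combine 111, 146 → 257
The encoded length is the sum of every internal node's weight: 111 + 146 + 257 = 514 bits.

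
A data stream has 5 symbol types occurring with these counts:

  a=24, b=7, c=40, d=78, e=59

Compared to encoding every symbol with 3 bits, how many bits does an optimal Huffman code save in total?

184

Fixed-length: 3 bits × 208 symbols = 624 bits.
Huffman merges:
combine b(7), a(24) → 31
combine 31, c(40) → 71
combine e(59), 71 → 130
combine d(78), 130 → 208
Huffman total = 31 + 71 + 130 + 208 = 440 bits.
Saving = 624 − 440 = 184 bits.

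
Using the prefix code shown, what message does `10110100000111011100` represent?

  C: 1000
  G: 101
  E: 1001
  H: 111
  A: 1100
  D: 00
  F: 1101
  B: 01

GGDDBFA

Read left to right; each codeword is recognised as soon as it completes (prefix code):
  101→G | 101→G | 00→D | 00→D | 01→B | 1101→F | 1100→A
Decoded message: GGDDBFA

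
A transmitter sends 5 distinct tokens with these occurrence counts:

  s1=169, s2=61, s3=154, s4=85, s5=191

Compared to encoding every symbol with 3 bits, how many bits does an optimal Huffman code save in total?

514

Fixed-length: 3 bits × 660 symbols = 1980 bits.
Huffman merges:
merge s2(61) and s4(85): 146
merge 146 and s3(154): 300
merge s1(169) and s5(191): 360
merge 300 and 360: 660
Huffman total = 146 + 300 + 360 + 660 = 1466 bits.
Saving = 1980 − 1466 = 514 bits.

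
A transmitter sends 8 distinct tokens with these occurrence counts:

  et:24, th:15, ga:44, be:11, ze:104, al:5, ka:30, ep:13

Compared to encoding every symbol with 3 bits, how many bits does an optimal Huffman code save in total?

Fixed-length: 3 bits × 246 symbols = 738 bits.
Huffman merges:
combine al(5), be(11) → 16
combine ep(13), th(15) → 28
combine 16, et(24) → 40
combine 28, ka(30) → 58
combine 40, ga(44) → 84
combine 58, 84 → 142
combine ze(104), 142 → 246
Huffman total = 16 + 28 + 40 + 58 + 84 + 142 + 246 = 614 bits.
Saving = 738 − 614 = 124 bits.

124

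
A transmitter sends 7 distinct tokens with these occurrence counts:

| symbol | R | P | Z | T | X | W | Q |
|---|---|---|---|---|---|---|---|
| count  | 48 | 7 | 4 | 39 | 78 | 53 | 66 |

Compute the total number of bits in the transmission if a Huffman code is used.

Build the Huffman tree bottom-up:
Z(4) + P(7) → 11
11 + T(39) → 50
R(48) + 50 → 98
W(53) + Q(66) → 119
X(78) + 98 → 176
119 + 176 → 295
Each symbol's bit-cost is frequency × depth; summing gives 749 bits (equivalently 11 + 50 + 98 + 119 + 176 + 295).

749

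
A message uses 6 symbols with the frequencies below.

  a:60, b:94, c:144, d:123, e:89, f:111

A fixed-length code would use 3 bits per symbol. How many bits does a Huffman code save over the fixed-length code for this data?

Fixed-length: 3 bits × 621 symbols = 1863 bits.
Huffman merges:
combine a(60), e(89) → 149
combine b(94), f(111) → 205
combine d(123), c(144) → 267
combine 149, 205 → 354
combine 267, 354 → 621
Huffman total = 149 + 205 + 267 + 354 + 621 = 1596 bits.
Saving = 1863 − 1596 = 267 bits.

267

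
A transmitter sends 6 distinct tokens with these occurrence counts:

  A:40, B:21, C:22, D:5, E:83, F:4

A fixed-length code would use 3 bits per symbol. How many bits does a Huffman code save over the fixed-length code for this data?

167

Fixed-length: 3 bits × 175 symbols = 525 bits.
Huffman merges:
merge F(4) and D(5): 9
merge 9 and B(21): 30
merge C(22) and 30: 52
merge A(40) and 52: 92
merge E(83) and 92: 175
Huffman total = 9 + 30 + 52 + 92 + 175 = 358 bits.
Saving = 525 − 358 = 167 bits.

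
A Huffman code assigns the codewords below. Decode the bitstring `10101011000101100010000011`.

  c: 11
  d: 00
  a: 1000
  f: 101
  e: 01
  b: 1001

Read left to right; each codeword is recognised as soon as it completes (prefix code):
  101→f | 01→e | 01→e | 1000→a | 101→f | 1000→a | 1000→a | 00→d | 11→c
Decoded message: feeafaadc

feeafaadc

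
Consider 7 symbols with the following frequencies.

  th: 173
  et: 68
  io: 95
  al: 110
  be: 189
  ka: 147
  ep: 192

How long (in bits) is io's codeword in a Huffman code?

4

Huffman merges, smallest pair first:
et(68) + io(95) → 163
al(110) + ka(147) → 257
163 + th(173) → 336
be(189) + ep(192) → 381
257 + 336 → 593
381 + 593 → 974
io's leaf is at depth 4, giving a 4-bit codeword.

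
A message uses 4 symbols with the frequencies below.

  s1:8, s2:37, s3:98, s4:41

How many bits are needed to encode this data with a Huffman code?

315

Merge the two smallest weights repeatedly:
combine s1(8), s2(37) → 45
combine s4(41), 45 → 86
combine 86, s3(98) → 184
Each symbol's bit-cost is frequency × depth; summing gives 315 bits (equivalently 45 + 86 + 184).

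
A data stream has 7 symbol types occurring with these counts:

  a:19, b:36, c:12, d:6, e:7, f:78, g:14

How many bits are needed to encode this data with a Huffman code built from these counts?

395

Merge the two smallest weights repeatedly:
d(6) + e(7) → 13
c(12) + 13 → 25
g(14) + a(19) → 33
25 + 33 → 58
b(36) + 58 → 94
f(78) + 94 → 172
Total encoded bits = sum of merged weights = 13 + 25 + 33 + 58 + 94 + 172 = 395.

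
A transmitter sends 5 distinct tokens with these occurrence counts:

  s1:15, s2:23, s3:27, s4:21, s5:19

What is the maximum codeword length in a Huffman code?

Merge the two lowest-weight nodes at each step:
merge s1(15) and s5(19): 34
merge s4(21) and s2(23): 44
merge s3(27) and 34: 61
merge 44 and 61: 105
Maximum depth reached is 3.

3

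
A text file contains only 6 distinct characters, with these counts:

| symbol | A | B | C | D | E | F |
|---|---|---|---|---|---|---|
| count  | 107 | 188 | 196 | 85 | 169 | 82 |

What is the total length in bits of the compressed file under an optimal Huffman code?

2095

Merge the two smallest weights repeatedly:
combine F(82), D(85) → 167
combine A(107), 167 → 274
combine E(169), B(188) → 357
combine C(196), 274 → 470
combine 357, 470 → 827
Total encoded bits = sum of merged weights = 167 + 274 + 357 + 470 + 827 = 2095.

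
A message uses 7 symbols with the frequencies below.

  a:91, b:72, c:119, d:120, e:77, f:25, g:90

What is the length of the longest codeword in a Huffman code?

4

Merge the two lowest-weight nodes at each step:
combine f(25), b(72) → 97
combine e(77), g(90) → 167
combine a(91), 97 → 188
combine c(119), d(120) → 239
combine 167, 188 → 355
combine 239, 355 → 594
Maximum depth reached is 4.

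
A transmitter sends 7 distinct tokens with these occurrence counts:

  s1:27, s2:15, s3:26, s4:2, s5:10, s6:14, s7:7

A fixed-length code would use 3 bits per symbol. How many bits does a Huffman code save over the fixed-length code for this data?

Fixed-length: 3 bits × 101 symbols = 303 bits.
Huffman merges:
combine s4(2), s7(7) → 9
combine 9, s5(10) → 19
combine s6(14), s2(15) → 29
combine 19, s3(26) → 45
combine s1(27), 29 → 56
combine 45, 56 → 101
Huffman total = 9 + 19 + 29 + 45 + 56 + 101 = 259 bits.
Saving = 303 − 259 = 44 bits.

44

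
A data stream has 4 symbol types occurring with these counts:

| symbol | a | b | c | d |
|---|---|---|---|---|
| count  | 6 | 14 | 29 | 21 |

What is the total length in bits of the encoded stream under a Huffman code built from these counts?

131

Merge the two smallest weights repeatedly:
a(6) + b(14) → 20
20 + d(21) → 41
c(29) + 41 → 70
The encoded length is the sum of every internal node's weight: 20 + 41 + 70 = 131 bits.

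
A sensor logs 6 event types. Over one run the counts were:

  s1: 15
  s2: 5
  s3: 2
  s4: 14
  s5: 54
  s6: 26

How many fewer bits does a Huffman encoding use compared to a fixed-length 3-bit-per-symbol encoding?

106

Fixed-length: 3 bits × 116 symbols = 348 bits.
Huffman merges:
merge s3(2) and s2(5): 7
merge 7 and s4(14): 21
merge s1(15) and 21: 36
merge s6(26) and 36: 62
merge s5(54) and 62: 116
Huffman total = 7 + 21 + 36 + 62 + 116 = 242 bits.
Saving = 348 − 242 = 106 bits.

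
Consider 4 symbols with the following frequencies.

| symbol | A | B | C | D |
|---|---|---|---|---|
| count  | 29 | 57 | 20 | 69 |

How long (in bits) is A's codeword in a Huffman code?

Build the tree from the bottom:
C(20) + A(29) → 49
49 + B(57) → 106
D(69) + 106 → 175
The subtree containing A is merged 3 times, so code length = 3.

3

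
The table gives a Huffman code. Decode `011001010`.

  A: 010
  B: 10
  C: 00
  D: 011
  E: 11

DCBB

Read left to right; each codeword is recognised as soon as it completes (prefix code):
  011→D | 00→C | 10→B | 10→B
Decoded message: DCBB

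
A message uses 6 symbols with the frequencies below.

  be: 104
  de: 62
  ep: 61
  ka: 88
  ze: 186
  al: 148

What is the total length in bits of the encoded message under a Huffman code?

Build the Huffman tree bottom-up:
ep(61) + de(62) → 123
ka(88) + be(104) → 192
123 + al(148) → 271
ze(186) + 192 → 378
271 + 378 → 649
The encoded length is the sum of every internal node's weight: 123 + 192 + 271 + 378 + 649 = 1613 bits.

1613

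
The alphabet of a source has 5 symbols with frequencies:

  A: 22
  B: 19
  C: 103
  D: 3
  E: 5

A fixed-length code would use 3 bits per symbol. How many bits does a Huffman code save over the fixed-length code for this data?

220

Fixed-length: 3 bits × 152 symbols = 456 bits.
Huffman merges:
combine D(3), E(5) → 8
combine 8, B(19) → 27
combine A(22), 27 → 49
combine 49, C(103) → 152
Huffman total = 8 + 27 + 49 + 152 = 236 bits.
Saving = 456 − 236 = 220 bits.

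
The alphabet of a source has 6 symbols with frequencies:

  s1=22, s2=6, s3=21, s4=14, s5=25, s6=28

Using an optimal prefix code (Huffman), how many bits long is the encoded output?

Merge the two smallest weights repeatedly:
merge s2(6) and s4(14): 20
merge 20 and s3(21): 41
merge s1(22) and s5(25): 47
merge s6(28) and 41: 69
merge 47 and 69: 116
Total encoded bits = sum of merged weights = 20 + 41 + 47 + 69 + 116 = 293.

293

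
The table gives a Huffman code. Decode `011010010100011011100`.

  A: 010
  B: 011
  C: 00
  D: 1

BAADCBBDC

Read left to right; each codeword is recognised as soon as it completes (prefix code):
  011→B | 010→A | 010→A | 1→D | 00→C | 011→B | 011→B | 1→D | 00→C
Decoded message: BAADCBBDC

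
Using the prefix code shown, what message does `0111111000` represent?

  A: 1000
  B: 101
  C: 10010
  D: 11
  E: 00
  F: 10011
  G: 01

GDDA

Read left to right; each codeword is recognised as soon as it completes (prefix code):
  01→G | 11→D | 11→D | 1000→A
Decoded message: GDDA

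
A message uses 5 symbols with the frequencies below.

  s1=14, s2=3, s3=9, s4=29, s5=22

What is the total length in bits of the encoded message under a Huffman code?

163

Merge the two smallest weights repeatedly:
s2(3) + s3(9) → 12
12 + s1(14) → 26
s5(22) + 26 → 48
s4(29) + 48 → 77
The encoded length is the sum of every internal node's weight: 12 + 26 + 48 + 77 = 163 bits.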